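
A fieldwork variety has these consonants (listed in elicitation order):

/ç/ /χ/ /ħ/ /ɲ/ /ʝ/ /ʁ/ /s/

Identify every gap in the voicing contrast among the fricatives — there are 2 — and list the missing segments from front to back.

alveolar: voiceless /s/, voiced —.
palatal: voiceless /ç/, voiced /ʝ/.
uvular: voiceless /χ/, voiced /ʁ/.
pharyngeal: voiceless /ħ/, voiced —.
Gaps, from front to back: alveolar lacks voiced (/z/); pharyngeal lacks voiced (/ʕ/).

/z/, /ʕ/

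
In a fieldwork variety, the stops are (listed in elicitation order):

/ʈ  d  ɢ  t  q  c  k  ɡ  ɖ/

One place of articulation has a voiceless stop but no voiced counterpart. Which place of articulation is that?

Voiceless: /t/ (alveolar), /ʈ/ (retroflex), /c/ (palatal), /k/ (velar), /q/ (uvular).
Voiced: /d/ (alveolar), /ɖ/ (retroflex), /ɡ/ (velar), /ɢ/ (uvular).
Every place of articulation has a voiced member except palatal, where /ɟ/ would be expected.

palatal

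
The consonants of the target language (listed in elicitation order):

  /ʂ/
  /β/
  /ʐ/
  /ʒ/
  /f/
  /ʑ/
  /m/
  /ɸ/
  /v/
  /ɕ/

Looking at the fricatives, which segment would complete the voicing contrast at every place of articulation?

/ʃ/

Voiceless: /ɸ/ (bilabial), /f/ (labiodental), /ʂ/ (retroflex), /ɕ/ (alveolo-palatal).
Voiced: /β/ (bilabial), /v/ (labiodental), /ʒ/ (postalveolar), /ʐ/ (retroflex), /ʑ/ (alveolo-palatal).
The postalveolar row has no voiceless member, so the gap is the voiceless postalveolar fricative /ʃ/.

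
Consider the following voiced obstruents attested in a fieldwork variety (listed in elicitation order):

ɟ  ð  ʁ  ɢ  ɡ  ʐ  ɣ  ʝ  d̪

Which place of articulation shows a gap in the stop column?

place of articulation  stop      fricative
dental            d̪        ð       
retroflex         —         ʐ       
palatal           ɟ         ʝ       
velar             ɡ         ɣ       
uvular            ɢ         ʁ       
Every place of articulation has a stop member except retroflex, where /ɖ/ would be expected.

retroflex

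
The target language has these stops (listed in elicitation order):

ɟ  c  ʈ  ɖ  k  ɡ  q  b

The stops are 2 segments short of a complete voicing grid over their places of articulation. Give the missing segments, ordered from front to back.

Voiceless: /ʈ/ (retroflex), /c/ (palatal), /k/ (velar), /q/ (uvular).
Voiced: /b/ (bilabial), /ɖ/ (retroflex), /ɟ/ (palatal), /ɡ/ (velar).
Gaps, from front to back: bilabial lacks voiceless (/p/); uvular lacks voiced (/ɢ/).

/p/, /ɢ/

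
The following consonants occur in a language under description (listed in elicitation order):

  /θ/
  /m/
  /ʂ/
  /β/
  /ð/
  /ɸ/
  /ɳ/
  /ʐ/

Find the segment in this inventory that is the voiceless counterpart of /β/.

/ɸ/

/β/ is a voiced bilabial fricative.
The voiceless counterpart is a voiceless bilabial fricative — in this inventory, /ɸ/.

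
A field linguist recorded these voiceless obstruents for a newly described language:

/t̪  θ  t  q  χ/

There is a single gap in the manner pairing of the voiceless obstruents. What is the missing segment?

place of articulation  stop      fricative
dental            t̪        θ       
alveolar          t         —       
uvular            q         χ       
The alveolar row has no fricative member, so the gap is the alveolar fricative /s/.

/s/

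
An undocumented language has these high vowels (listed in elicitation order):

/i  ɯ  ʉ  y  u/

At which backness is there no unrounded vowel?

Unrounded: /i/ (front), /ɯ/ (back).
Rounded: /y/ (front), /ʉ/ (central), /u/ (back).
Every backness has an unrounded member except central, where /ɨ/ would be expected.

central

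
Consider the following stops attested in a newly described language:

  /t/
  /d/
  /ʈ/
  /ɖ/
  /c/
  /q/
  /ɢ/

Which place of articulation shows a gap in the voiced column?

alveolar: voiceless /t/, voiced /d/.
retroflex: voiceless /ʈ/, voiced /ɖ/.
palatal: voiceless /c/, voiced —.
uvular: voiceless /q/, voiced /ɢ/.
Every place of articulation has a voiced member except palatal, where /ɟ/ would be expected.

palatal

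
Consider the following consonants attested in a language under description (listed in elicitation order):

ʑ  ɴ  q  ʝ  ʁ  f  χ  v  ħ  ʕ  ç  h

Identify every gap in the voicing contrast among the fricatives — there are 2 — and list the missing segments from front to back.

/ɕ/, /ɦ/

Voiceless: /f/ (labiodental), /ç/ (palatal), /χ/ (uvular), /ħ/ (pharyngeal), /h/ (glottal).
Voiced: /v/ (labiodental), /ʑ/ (alveolo-palatal), /ʝ/ (palatal), /ʁ/ (uvular), /ʕ/ (pharyngeal).
Gaps, from front to back: alveolo-palatal lacks voiceless (/ɕ/); glottal lacks voiced (/ɦ/).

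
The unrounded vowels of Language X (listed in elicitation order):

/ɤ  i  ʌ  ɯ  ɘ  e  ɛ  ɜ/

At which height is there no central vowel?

height            front     central   back    
high              i         —         ɯ       
high-mid          e         ɘ         ɤ       
low-mid           ɛ         ɜ         ʌ       
Every height has a central member except high, where /ɨ/ would be expected.

high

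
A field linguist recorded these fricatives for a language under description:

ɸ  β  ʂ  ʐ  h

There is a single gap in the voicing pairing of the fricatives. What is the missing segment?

place of articulation  voiceless  voiced  
bilabial          ɸ         β       
retroflex         ʂ         ʐ       
glottal           h         —       
The glottal row has no voiced member, so the gap is the voiced glottal fricative /ɦ/.

/ɦ/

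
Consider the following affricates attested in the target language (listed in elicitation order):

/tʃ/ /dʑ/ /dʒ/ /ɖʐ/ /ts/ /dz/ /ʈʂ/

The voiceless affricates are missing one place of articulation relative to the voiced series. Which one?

alveolo-palatal

place of articulation  voiceless  voiced  
alveolar          ts        dz      
postalveolar      tʃ        dʒ      
retroflex         ʈʂ        ɖʐ      
alveolo-palatal   —         dʑ      
Every place of articulation has a voiceless member except alveolo-palatal, where /tɕ/ would be expected.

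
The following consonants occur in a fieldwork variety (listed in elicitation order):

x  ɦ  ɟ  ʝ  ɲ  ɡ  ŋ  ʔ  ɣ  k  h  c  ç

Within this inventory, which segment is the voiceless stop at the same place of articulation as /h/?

/h/ is a voiceless glottal fricative.
The voiceless stop at the same place is a voiceless glottal stop — in this inventory, /ʔ/.

/ʔ/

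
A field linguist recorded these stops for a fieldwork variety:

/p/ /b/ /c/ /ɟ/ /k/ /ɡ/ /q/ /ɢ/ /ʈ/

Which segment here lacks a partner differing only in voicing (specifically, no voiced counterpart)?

/ʈ/

Bilabial: /p/ ~ /b/
Palatal: /c/ ~ /ɟ/
Velar: /k/ ~ /ɡ/
Uvular: /q/ ~ /ɢ/
Retroflex: only /ʈ/ (voiceless); no voiced partner.
So /ʈ/ is the unpaired segment.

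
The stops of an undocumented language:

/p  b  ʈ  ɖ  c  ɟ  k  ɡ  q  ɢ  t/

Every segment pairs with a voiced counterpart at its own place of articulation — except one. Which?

/t/

Bilabial: /p/ ~ /b/
Retroflex: /ʈ/ ~ /ɖ/
Palatal: /c/ ~ /ɟ/
Velar: /k/ ~ /ɡ/
Uvular: /q/ ~ /ɢ/
Alveolar: only /t/ (voiceless); no voiced partner.
So /t/ is the unpaired segment.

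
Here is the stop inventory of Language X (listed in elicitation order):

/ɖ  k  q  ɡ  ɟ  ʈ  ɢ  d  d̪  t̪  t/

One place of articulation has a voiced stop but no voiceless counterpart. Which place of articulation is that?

palatal

place of articulation  voiceless  voiced  
dental            t̪        d̪      
alveolar          t         d       
retroflex         ʈ         ɖ       
palatal           —         ɟ       
velar             k         ɡ       
uvular            q         ɢ       
Every place of articulation has a voiceless member except palatal, where /c/ would be expected.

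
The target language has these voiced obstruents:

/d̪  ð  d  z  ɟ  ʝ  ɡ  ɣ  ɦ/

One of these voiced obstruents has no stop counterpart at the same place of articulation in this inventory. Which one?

/ɦ/

Dental: /d̪/ ~ /ð/
Alveolar: /d/ ~ /z/
Palatal: /ɟ/ ~ /ʝ/
Velar: /ɡ/ ~ /ɣ/
Glottal: only /ɦ/ (fricative); no stop partner.
So /ɦ/ is the unpaired segment.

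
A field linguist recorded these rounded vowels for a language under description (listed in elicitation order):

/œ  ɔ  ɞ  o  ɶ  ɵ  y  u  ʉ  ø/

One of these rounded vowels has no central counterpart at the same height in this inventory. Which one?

High: /y/ ~ /ʉ/ ~ /u/
High-mid: /ø/ ~ /ɵ/ ~ /o/
Low-mid: /œ/ ~ /ɞ/ ~ /ɔ/
Low: only /ɶ/ (front); no central partner.
So /ɶ/ is the unpaired segment.

/ɶ/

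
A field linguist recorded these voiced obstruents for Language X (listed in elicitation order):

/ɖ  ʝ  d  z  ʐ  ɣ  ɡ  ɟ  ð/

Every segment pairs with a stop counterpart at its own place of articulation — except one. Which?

Alveolar: /d/ ~ /z/
Retroflex: /ɖ/ ~ /ʐ/
Palatal: /ɟ/ ~ /ʝ/
Velar: /ɡ/ ~ /ɣ/
Dental: only /ð/ (fricative); no stop partner.
So /ð/ is the unpaired segment.

/ð/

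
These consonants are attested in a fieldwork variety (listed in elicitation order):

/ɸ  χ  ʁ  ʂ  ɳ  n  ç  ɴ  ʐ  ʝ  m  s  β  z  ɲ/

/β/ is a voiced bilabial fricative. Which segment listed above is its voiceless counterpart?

/ɸ/

The voiceless counterpart is a voiceless bilabial fricative — in this inventory, /ɸ/.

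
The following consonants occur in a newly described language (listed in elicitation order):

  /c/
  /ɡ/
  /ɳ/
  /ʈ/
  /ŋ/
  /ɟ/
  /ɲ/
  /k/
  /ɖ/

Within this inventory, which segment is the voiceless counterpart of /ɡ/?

/k/

/ɡ/ is a voiced velar stop.
The voiceless counterpart is a voiceless velar stop — in this inventory, /k/.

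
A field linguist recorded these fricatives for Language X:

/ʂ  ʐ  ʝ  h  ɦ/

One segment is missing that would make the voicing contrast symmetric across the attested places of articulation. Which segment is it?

retroflex: voiceless /ʂ/, voiced /ʐ/.
palatal: voiceless —, voiced /ʝ/.
glottal: voiceless /h/, voiced /ɦ/.
The palatal row has no voiceless member, so the gap is the voiceless palatal fricative /ç/.

/ç/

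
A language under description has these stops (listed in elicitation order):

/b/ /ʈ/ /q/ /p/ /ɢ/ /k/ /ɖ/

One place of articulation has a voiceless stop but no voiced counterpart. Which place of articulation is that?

velar

Voiceless: /p/ (bilabial), /ʈ/ (retroflex), /k/ (velar), /q/ (uvular).
Voiced: /b/ (bilabial), /ɖ/ (retroflex), /ɢ/ (uvular).
Every place of articulation has a voiced member except velar, where /ɡ/ would be expected.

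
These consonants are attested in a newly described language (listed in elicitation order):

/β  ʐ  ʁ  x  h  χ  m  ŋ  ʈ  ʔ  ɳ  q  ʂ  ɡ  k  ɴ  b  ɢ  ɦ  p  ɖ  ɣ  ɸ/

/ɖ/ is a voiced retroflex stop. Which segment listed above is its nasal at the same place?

The nasal at the same place is a retroflex nasal — in this inventory, /ɳ/.

/ɳ/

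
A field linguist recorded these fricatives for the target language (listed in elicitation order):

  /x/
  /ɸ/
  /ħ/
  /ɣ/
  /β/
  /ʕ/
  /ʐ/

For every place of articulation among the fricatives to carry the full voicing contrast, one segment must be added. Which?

/ʂ/

place of articulation  voiceless  voiced  
bilabial          ɸ         β       
retroflex         —         ʐ       
velar             x         ɣ       
pharyngeal        ħ         ʕ       
The retroflex row has no voiceless member, so the gap is the voiceless retroflex fricative /ʂ/.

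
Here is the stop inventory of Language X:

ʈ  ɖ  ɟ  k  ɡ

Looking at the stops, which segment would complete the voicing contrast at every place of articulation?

Voiceless: /ʈ/ (retroflex), /k/ (velar).
Voiced: /ɖ/ (retroflex), /ɟ/ (palatal), /ɡ/ (velar).
The palatal row has no voiceless member, so the gap is the voiceless palatal stop /c/.

/c/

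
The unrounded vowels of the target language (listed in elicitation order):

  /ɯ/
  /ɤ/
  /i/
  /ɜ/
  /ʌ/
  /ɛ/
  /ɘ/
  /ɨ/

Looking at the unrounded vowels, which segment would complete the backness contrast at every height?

/e/

high: front /i/, central /ɨ/, back /ɯ/.
high-mid: front —, central /ɘ/, back /ɤ/.
low-mid: front /ɛ/, central /ɜ/, back /ʌ/.
The high-mid row has no front member, so the gap is the high-mid front unrounded vowel /e/.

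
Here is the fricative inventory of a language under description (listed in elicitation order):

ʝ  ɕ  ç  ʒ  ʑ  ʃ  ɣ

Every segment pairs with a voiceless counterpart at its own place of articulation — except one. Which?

Postalveolar: /ʃ/ ~ /ʒ/
Alveolo-palatal: /ɕ/ ~ /ʑ/
Palatal: /ç/ ~ /ʝ/
Velar: only /ɣ/ (voiced); no voiceless partner.
So /ɣ/ is the unpaired segment.

/ɣ/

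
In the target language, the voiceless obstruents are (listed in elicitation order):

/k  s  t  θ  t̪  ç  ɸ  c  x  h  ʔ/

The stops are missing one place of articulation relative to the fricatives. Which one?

bilabial

bilabial: stop —, fricative /ɸ/.
dental: stop /t̪/, fricative /θ/.
alveolar: stop /t/, fricative /s/.
palatal: stop /c/, fricative /ç/.
velar: stop /k/, fricative /x/.
glottal: stop /ʔ/, fricative /h/.
Every place of articulation has a stop member except bilabial, where /p/ would be expected.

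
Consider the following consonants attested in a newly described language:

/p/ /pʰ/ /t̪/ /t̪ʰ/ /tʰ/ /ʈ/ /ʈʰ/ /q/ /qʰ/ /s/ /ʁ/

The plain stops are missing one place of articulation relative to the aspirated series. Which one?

alveolar

bilabial: plain /p/, aspirated /pʰ/.
dental: plain /t̪/, aspirated /t̪ʰ/.
alveolar: plain —, aspirated /tʰ/.
retroflex: plain /ʈ/, aspirated /ʈʰ/.
uvular: plain /q/, aspirated /qʰ/.
Every place of articulation has a plain member except alveolar, where /t/ would be expected.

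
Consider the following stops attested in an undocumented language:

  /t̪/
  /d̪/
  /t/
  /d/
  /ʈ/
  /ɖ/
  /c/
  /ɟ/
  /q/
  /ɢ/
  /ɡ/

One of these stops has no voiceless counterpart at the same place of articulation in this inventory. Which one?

Dental: /t̪/ ~ /d̪/
Alveolar: /t/ ~ /d/
Retroflex: /ʈ/ ~ /ɖ/
Palatal: /c/ ~ /ɟ/
Uvular: /q/ ~ /ɢ/
Velar: only /ɡ/ (voiced); no voiceless partner.
So /ɡ/ is the unpaired segment.

/ɡ/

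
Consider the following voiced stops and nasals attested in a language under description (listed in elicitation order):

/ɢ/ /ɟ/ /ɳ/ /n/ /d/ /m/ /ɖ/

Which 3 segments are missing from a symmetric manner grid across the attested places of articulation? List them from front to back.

bilabial: oral stop —, nasal /m/.
alveolar: oral stop /d/, nasal /n/.
retroflex: oral stop /ɖ/, nasal /ɳ/.
palatal: oral stop /ɟ/, nasal —.
uvular: oral stop /ɢ/, nasal —.
Gaps, from front to back: bilabial lacks oral stop (/b/); palatal lacks nasal (/ɲ/); uvular lacks nasal (/ɴ/).

/b/, /ɲ/, /ɴ/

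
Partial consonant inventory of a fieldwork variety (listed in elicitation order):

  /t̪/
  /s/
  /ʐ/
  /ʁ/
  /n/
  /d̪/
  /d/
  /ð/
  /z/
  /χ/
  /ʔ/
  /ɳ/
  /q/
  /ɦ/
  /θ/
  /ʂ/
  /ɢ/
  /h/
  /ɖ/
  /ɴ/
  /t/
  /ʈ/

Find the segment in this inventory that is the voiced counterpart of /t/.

/t/ is a voiceless alveolar stop.
The voiced counterpart is a voiced alveolar stop — in this inventory, /d/.

/d/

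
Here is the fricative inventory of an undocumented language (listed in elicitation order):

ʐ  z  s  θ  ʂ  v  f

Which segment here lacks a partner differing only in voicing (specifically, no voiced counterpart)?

/θ/

Labiodental: /f/ ~ /v/
Alveolar: /s/ ~ /z/
Retroflex: /ʂ/ ~ /ʐ/
Dental: only /θ/ (voiceless); no voiced partner.
So /θ/ is the unpaired segment.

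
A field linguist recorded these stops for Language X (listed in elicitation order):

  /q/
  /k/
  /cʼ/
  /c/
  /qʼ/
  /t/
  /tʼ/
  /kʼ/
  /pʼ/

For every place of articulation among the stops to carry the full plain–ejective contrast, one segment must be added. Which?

/p/

bilabial: plain —, ejective /pʼ/.
alveolar: plain /t/, ejective /tʼ/.
palatal: plain /c/, ejective /cʼ/.
velar: plain /k/, ejective /kʼ/.
uvular: plain /q/, ejective /qʼ/.
The bilabial row has no plain member, so the gap is the plain bilabial stop /p/.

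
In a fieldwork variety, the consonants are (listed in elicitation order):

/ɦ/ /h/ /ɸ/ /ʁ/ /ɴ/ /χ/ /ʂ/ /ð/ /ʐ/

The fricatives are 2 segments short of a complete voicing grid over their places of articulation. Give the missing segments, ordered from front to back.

bilabial: voiceless /ɸ/, voiced —.
dental: voiceless —, voiced /ð/.
retroflex: voiceless /ʂ/, voiced /ʐ/.
uvular: voiceless /χ/, voiced /ʁ/.
glottal: voiceless /h/, voiced /ɦ/.
Gaps, from front to back: bilabial lacks voiced (/β/); dental lacks voiceless (/θ/).

/β/, /θ/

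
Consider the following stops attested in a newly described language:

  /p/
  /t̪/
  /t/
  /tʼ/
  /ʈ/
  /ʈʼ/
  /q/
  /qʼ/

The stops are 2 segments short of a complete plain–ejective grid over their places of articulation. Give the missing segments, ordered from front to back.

Plain: /p/ (bilabial), /t̪/ (dental), /t/ (alveolar), /ʈ/ (retroflex), /q/ (uvular).
Ejective: /tʼ/ (alveolar), /ʈʼ/ (retroflex), /qʼ/ (uvular).
Gaps, from front to back: bilabial lacks ejective (/pʼ/); dental lacks ejective (/t̪ʼ/).

/pʼ/, /t̪ʼ/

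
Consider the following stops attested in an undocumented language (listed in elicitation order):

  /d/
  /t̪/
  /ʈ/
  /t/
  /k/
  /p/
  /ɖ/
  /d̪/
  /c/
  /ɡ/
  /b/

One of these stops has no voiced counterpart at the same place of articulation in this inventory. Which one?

Bilabial: /p/ ~ /b/
Dental: /t̪/ ~ /d̪/
Alveolar: /t/ ~ /d/
Retroflex: /ʈ/ ~ /ɖ/
Velar: /k/ ~ /ɡ/
Palatal: only /c/ (voiceless); no voiced partner.
So /c/ is the unpaired segment.

/c/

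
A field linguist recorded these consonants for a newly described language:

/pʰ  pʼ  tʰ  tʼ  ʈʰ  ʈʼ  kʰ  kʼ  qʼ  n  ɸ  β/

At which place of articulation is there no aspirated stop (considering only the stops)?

place of articulation  aspirated  ejective
bilabial          pʰ        pʼ      
alveolar          tʰ        tʼ      
retroflex         ʈʰ        ʈʼ      
velar             kʰ        kʼ      
uvular            —         qʼ      
Every place of articulation has an aspirated member except uvular, where /qʰ/ would be expected.

uvular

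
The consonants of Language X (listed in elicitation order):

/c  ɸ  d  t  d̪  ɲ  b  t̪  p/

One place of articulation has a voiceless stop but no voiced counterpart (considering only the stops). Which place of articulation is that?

palatal

Voiceless: /p/ (bilabial), /t̪/ (dental), /t/ (alveolar), /c/ (palatal).
Voiced: /b/ (bilabial), /d̪/ (dental), /d/ (alveolar).
Every place of articulation has a voiced member except palatal, where /ɟ/ would be expected.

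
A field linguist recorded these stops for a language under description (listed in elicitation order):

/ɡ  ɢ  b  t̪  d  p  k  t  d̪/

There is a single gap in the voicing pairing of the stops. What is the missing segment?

place of articulation  voiceless  voiced  
bilabial          p         b       
dental            t̪        d̪      
alveolar          t         d       
velar             k         ɡ       
uvular            —         ɢ       
The uvular row has no voiceless member, so the gap is the voiceless uvular stop /q/.

/q/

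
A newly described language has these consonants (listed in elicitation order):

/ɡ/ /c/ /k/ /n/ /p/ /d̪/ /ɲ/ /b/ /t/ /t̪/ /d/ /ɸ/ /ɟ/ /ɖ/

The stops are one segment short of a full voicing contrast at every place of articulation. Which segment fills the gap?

place of articulation  voiceless  voiced  
bilabial          p         b       
dental            t̪        d̪      
alveolar          t         d       
retroflex         —         ɖ       
palatal           c         ɟ       
velar             k         ɡ       
The retroflex row has no voiceless member, so the gap is the voiceless retroflex stop /ʈ/.

/ʈ/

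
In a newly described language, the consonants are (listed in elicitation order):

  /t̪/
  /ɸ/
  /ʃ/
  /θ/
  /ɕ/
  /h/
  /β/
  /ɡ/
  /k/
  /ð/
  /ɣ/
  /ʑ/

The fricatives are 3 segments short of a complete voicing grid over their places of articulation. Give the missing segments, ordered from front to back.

/ʒ/, /x/, /ɦ/

bilabial: voiceless /ɸ/, voiced /β/.
dental: voiceless /θ/, voiced /ð/.
postalveolar: voiceless /ʃ/, voiced —.
alveolo-palatal: voiceless /ɕ/, voiced /ʑ/.
velar: voiceless —, voiced /ɣ/.
glottal: voiceless /h/, voiced —.
Gaps, from front to back: postalveolar lacks voiced (/ʒ/); velar lacks voiceless (/x/); glottal lacks voiced (/ɦ/).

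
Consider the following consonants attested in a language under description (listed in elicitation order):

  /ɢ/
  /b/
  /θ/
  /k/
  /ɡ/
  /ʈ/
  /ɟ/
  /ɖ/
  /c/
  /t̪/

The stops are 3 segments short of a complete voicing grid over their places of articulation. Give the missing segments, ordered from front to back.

/p/, /d̪/, /q/

Voiceless: /t̪/ (dental), /ʈ/ (retroflex), /c/ (palatal), /k/ (velar).
Voiced: /b/ (bilabial), /ɖ/ (retroflex), /ɟ/ (palatal), /ɡ/ (velar), /ɢ/ (uvular).
Gaps, from front to back: bilabial lacks voiceless (/p/); dental lacks voiced (/d̪/); uvular lacks voiceless (/q/).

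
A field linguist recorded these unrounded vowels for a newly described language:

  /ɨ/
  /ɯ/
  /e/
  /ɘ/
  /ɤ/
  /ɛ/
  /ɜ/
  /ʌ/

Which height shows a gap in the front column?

high: front —, central /ɨ/, back /ɯ/.
high-mid: front /e/, central /ɘ/, back /ɤ/.
low-mid: front /ɛ/, central /ɜ/, back /ʌ/.
Every height has a front member except high, where /i/ would be expected.

high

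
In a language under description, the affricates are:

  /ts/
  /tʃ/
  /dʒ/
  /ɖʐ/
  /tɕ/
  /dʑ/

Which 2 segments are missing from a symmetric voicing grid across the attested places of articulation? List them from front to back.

Voiceless: /ts/ (alveolar), /tʃ/ (postalveolar), /tɕ/ (alveolo-palatal).
Voiced: /dʒ/ (postalveolar), /ɖʐ/ (retroflex), /dʑ/ (alveolo-palatal).
Gaps, from front to back: alveolar lacks voiced (/dz/); retroflex lacks voiceless (/ʈʂ/).

/dz/, /ʈʂ/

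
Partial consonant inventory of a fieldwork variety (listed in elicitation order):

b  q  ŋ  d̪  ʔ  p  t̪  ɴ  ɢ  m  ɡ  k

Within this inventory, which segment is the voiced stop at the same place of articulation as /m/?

/m/ is a bilabial nasal.
The voiced stop at the same place is a voiced bilabial stop — in this inventory, /b/.

/b/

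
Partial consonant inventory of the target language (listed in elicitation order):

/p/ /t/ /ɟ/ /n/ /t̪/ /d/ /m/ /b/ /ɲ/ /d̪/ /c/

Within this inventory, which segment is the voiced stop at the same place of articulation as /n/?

/n/ is an alveolar nasal.
The voiced stop at the same place is a voiced alveolar stop — in this inventory, /d/.

/d/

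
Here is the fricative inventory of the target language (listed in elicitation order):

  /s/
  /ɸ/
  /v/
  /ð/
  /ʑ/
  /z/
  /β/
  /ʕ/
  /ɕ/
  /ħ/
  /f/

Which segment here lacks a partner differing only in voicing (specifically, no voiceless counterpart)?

Bilabial: /ɸ/ ~ /β/
Labiodental: /f/ ~ /v/
Alveolar: /s/ ~ /z/
Alveolo-palatal: /ɕ/ ~ /ʑ/
Pharyngeal: /ħ/ ~ /ʕ/
Dental: only /ð/ (voiced); no voiceless partner.
So /ð/ is the unpaired segment.

/ð/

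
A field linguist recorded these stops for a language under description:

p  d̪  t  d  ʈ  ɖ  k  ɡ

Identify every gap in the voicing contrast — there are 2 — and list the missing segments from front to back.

/b/, /t̪/

bilabial: voiceless /p/, voiced —.
dental: voiceless —, voiced /d̪/.
alveolar: voiceless /t/, voiced /d/.
retroflex: voiceless /ʈ/, voiced /ɖ/.
velar: voiceless /k/, voiced /ɡ/.
Gaps, from front to back: bilabial lacks voiced (/b/); dental lacks voiceless (/t̪/).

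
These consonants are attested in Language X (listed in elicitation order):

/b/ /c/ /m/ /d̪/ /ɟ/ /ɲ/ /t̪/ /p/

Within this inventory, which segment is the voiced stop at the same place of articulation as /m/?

/m/ is a bilabial nasal.
The voiced stop at the same place is a voiced bilabial stop — in this inventory, /b/.

/b/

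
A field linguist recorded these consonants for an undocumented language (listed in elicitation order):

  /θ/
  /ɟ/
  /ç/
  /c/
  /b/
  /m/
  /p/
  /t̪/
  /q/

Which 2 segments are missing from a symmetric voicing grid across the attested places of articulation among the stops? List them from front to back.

/d̪/, /ɢ/

bilabial: voiceless /p/, voiced /b/.
dental: voiceless /t̪/, voiced —.
palatal: voiceless /c/, voiced /ɟ/.
uvular: voiceless /q/, voiced —.
Gaps, from front to back: dental lacks voiced (/d̪/); uvular lacks voiced (/ɢ/).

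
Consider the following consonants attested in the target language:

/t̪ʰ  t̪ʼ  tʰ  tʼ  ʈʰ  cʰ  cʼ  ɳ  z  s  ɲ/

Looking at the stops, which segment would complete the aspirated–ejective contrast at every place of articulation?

/ʈʼ/

place of articulation  aspirated  ejective
dental            t̪ʰ       t̪ʼ     
alveolar          tʰ        tʼ      
retroflex         ʈʰ        —       
palatal           cʰ        cʼ      
The retroflex row has no ejective member, so the gap is the ejective retroflex stop /ʈʼ/.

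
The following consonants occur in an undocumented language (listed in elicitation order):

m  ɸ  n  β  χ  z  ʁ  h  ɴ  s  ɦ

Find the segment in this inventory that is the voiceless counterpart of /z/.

/s/

/z/ is a voiced alveolar fricative.
The voiceless counterpart is a voiceless alveolar fricative — in this inventory, /s/.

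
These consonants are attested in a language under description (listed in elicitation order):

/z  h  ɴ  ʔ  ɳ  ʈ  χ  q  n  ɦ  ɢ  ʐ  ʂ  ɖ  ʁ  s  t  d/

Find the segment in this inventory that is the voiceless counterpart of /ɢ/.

/q/

/ɢ/ is a voiced uvular stop.
The voiceless counterpart is a voiceless uvular stop — in this inventory, /q/.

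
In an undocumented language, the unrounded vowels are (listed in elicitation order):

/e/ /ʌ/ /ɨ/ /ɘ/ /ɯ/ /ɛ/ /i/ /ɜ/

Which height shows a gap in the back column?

high-mid

Front: /i/ (high), /e/ (high-mid), /ɛ/ (low-mid).
Central: /ɨ/ (high), /ɘ/ (high-mid), /ɜ/ (low-mid).
Back: /ɯ/ (high), /ʌ/ (low-mid).
Every height has a back member except high-mid, where /ɤ/ would be expected.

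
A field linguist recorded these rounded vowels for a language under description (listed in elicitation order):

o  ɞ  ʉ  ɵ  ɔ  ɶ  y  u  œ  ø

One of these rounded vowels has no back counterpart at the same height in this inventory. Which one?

High: /y/ ~ /ʉ/ ~ /u/
High-mid: /ø/ ~ /ɵ/ ~ /o/
Low-mid: /œ/ ~ /ɞ/ ~ /ɔ/
Low: only /ɶ/ (front); no back partner.
So /ɶ/ is the unpaired segment.

/ɶ/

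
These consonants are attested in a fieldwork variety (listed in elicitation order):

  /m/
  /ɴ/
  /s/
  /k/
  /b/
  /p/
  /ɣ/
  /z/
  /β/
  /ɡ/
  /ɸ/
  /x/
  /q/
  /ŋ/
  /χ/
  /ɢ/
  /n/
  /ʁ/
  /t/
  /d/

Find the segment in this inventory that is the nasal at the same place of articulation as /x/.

/ŋ/

/x/ is a voiceless velar fricative.
The nasal at the same place is a velar nasal — in this inventory, /ŋ/.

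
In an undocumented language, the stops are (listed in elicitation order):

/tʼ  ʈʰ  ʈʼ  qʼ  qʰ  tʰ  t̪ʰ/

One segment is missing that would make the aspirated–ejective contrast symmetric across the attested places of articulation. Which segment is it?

/t̪ʼ/

dental: aspirated /t̪ʰ/, ejective —.
alveolar: aspirated /tʰ/, ejective /tʼ/.
retroflex: aspirated /ʈʰ/, ejective /ʈʼ/.
uvular: aspirated /qʰ/, ejective /qʼ/.
The dental row has no ejective member, so the gap is the ejective dental stop /t̪ʼ/.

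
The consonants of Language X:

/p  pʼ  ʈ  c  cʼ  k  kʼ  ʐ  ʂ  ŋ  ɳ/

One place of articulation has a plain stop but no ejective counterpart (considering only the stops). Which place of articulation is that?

retroflex

place of articulation  plain     ejective
bilabial          p         pʼ      
retroflex         ʈ         —       
palatal           c         cʼ      
velar             k         kʼ      
Every place of articulation has an ejective member except retroflex, where /ʈʼ/ would be expected.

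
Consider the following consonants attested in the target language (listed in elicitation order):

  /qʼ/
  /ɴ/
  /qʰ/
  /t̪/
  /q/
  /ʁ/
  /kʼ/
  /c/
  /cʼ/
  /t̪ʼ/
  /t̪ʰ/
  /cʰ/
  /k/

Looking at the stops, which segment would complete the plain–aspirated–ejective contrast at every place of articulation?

/kʰ/

dental: plain /t̪/, aspirated /t̪ʰ/, ejective /t̪ʼ/.
palatal: plain /c/, aspirated /cʰ/, ejective /cʼ/.
velar: plain /k/, aspirated —, ejective /kʼ/.
uvular: plain /q/, aspirated /qʰ/, ejective /qʼ/.
The velar row has no aspirated member, so the gap is the aspirated velar stop /kʰ/.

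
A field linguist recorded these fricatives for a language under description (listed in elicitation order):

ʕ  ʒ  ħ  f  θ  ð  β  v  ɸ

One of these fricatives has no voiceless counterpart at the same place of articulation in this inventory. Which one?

Bilabial: /ɸ/ ~ /β/
Labiodental: /f/ ~ /v/
Dental: /θ/ ~ /ð/
Pharyngeal: /ħ/ ~ /ʕ/
Postalveolar: only /ʒ/ (voiced); no voiceless partner.
So /ʒ/ is the unpaired segment.

/ʒ/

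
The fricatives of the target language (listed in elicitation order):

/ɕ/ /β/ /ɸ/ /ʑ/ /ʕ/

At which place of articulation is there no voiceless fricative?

place of articulation  voiceless  voiced  
bilabial          ɸ         β       
alveolo-palatal   ɕ         ʑ       
pharyngeal        —         ʕ       
Every place of articulation has a voiceless member except pharyngeal, where /ħ/ would be expected.

pharyngeal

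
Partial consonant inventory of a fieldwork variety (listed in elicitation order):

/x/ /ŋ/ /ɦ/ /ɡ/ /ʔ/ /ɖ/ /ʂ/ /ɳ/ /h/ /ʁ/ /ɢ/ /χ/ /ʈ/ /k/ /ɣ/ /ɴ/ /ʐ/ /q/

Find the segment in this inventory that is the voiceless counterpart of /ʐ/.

/ʐ/ is a voiced retroflex fricative.
The voiceless counterpart is a voiceless retroflex fricative — in this inventory, /ʂ/.

/ʂ/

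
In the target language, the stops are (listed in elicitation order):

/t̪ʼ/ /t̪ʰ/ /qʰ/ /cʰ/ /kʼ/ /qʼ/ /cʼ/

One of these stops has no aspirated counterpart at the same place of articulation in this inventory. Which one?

/kʼ/

Dental: /t̪ʰ/ ~ /t̪ʼ/
Palatal: /cʰ/ ~ /cʼ/
Uvular: /qʰ/ ~ /qʼ/
Velar: only /kʼ/ (ejective); no aspirated partner.
So /kʼ/ is the unpaired segment.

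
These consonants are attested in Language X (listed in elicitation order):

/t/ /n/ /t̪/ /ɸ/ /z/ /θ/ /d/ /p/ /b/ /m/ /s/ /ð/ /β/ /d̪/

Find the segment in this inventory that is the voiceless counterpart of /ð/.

/θ/

/ð/ is a voiced dental fricative.
The voiceless counterpart is a voiceless dental fricative — in this inventory, /θ/.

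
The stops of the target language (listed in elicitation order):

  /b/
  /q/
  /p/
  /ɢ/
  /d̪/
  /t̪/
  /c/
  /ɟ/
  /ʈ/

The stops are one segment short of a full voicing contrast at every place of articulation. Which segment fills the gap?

/ɖ/

Voiceless: /p/ (bilabial), /t̪/ (dental), /ʈ/ (retroflex), /c/ (palatal), /q/ (uvular).
Voiced: /b/ (bilabial), /d̪/ (dental), /ɟ/ (palatal), /ɢ/ (uvular).
The retroflex row has no voiced member, so the gap is the voiced retroflex stop /ɖ/.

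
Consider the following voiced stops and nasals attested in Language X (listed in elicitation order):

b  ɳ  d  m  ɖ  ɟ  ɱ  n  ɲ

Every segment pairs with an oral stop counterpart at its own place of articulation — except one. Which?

Bilabial: /b/ ~ /m/
Alveolar: /d/ ~ /n/
Retroflex: /ɖ/ ~ /ɳ/
Palatal: /ɟ/ ~ /ɲ/
Labiodental: only /ɱ/ (nasal); no oral stop partner.
So /ɱ/ is the unpaired segment.

/ɱ/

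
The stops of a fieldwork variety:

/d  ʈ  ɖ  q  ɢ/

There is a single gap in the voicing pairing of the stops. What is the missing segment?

/t/

place of articulation  voiceless  voiced  
alveolar          —         d       
retroflex         ʈ         ɖ       
uvular            q         ɢ       
The alveolar row has no voiceless member, so the gap is the voiceless alveolar stop /t/.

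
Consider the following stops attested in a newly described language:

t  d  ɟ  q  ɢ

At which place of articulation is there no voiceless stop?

palatal

Voiceless: /t/ (alveolar), /q/ (uvular).
Voiced: /d/ (alveolar), /ɟ/ (palatal), /ɢ/ (uvular).
Every place of articulation has a voiceless member except palatal, where /c/ would be expected.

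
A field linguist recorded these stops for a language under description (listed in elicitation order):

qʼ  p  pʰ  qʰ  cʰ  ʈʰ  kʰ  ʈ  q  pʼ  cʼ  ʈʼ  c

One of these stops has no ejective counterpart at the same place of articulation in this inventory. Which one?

/kʰ/

Bilabial: /p/ ~ /pʰ/ ~ /pʼ/
Retroflex: /ʈ/ ~ /ʈʰ/ ~ /ʈʼ/
Palatal: /c/ ~ /cʰ/ ~ /cʼ/
Uvular: /q/ ~ /qʰ/ ~ /qʼ/
Velar: only /kʰ/ (aspirated); no ejective partner.
So /kʰ/ is the unpaired segment.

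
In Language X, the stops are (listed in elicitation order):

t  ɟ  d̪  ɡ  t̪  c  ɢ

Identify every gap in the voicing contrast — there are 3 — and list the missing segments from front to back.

place of articulation  voiceless  voiced  
dental            t̪        d̪      
alveolar          t         —       
palatal           c         ɟ       
velar             —         ɡ       
uvular            —         ɢ       
Gaps, from front to back: alveolar lacks voiced (/d/); velar lacks voiceless (/k/); uvular lacks voiceless (/q/).

/d/, /k/, /q/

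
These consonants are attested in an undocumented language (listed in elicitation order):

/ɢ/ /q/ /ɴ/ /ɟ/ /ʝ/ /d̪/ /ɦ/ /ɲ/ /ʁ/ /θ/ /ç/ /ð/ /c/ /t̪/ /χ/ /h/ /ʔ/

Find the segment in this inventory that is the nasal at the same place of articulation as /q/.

/q/ is a voiceless uvular stop.
The nasal at the same place is an uvular nasal — in this inventory, /ɴ/.

/ɴ/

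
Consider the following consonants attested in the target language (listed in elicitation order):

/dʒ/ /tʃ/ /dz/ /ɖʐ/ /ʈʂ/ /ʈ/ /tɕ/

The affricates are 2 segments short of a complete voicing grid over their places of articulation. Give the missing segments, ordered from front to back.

alveolar: voiceless —, voiced /dz/.
postalveolar: voiceless /tʃ/, voiced /dʒ/.
retroflex: voiceless /ʈʂ/, voiced /ɖʐ/.
alveolo-palatal: voiceless /tɕ/, voiced —.
Gaps, from front to back: alveolar lacks voiceless (/ts/); alveolo-palatal lacks voiced (/dʑ/).

/ts/, /dʑ/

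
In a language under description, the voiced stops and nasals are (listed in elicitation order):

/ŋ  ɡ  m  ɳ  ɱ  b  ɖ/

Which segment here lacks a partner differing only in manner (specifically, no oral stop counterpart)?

/ɱ/

Bilabial: /b/ ~ /m/
Retroflex: /ɖ/ ~ /ɳ/
Velar: /ɡ/ ~ /ŋ/
Labiodental: only /ɱ/ (nasal); no oral stop partner.
So /ɱ/ is the unpaired segment.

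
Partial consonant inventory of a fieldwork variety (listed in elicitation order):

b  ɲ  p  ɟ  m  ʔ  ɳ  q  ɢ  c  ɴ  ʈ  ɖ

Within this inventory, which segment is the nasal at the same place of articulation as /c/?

/ɲ/

/c/ is a voiceless palatal stop.
The nasal at the same place is a palatal nasal — in this inventory, /ɲ/.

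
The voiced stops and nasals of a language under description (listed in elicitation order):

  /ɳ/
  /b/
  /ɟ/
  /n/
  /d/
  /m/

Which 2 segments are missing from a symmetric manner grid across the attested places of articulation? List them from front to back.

/ɖ/, /ɲ/

Oral stop: /b/ (bilabial), /d/ (alveolar), /ɟ/ (palatal).
Nasal: /m/ (bilabial), /n/ (alveolar), /ɳ/ (retroflex).
Gaps, from front to back: retroflex lacks oral stop (/ɖ/); palatal lacks nasal (/ɲ/).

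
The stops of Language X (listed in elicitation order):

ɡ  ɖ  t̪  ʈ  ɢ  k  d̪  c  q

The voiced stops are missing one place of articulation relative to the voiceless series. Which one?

dental: voiceless /t̪/, voiced /d̪/.
retroflex: voiceless /ʈ/, voiced /ɖ/.
palatal: voiceless /c/, voiced —.
velar: voiceless /k/, voiced /ɡ/.
uvular: voiceless /q/, voiced /ɢ/.
Every place of articulation has a voiced member except palatal, where /ɟ/ would be expected.

palatal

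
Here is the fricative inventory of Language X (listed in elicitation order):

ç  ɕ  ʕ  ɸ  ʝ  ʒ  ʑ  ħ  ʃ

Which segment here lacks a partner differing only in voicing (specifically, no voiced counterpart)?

Postalveolar: /ʃ/ ~ /ʒ/
Alveolo-palatal: /ɕ/ ~ /ʑ/
Palatal: /ç/ ~ /ʝ/
Pharyngeal: /ħ/ ~ /ʕ/
Bilabial: only /ɸ/ (voiceless); no voiced partner.
So /ɸ/ is the unpaired segment.

/ɸ/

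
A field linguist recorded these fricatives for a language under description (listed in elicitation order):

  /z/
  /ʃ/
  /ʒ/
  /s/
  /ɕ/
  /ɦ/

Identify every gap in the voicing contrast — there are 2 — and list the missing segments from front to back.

Voiceless: /s/ (alveolar), /ʃ/ (postalveolar), /ɕ/ (alveolo-palatal).
Voiced: /z/ (alveolar), /ʒ/ (postalveolar), /ɦ/ (glottal).
Gaps, from front to back: alveolo-palatal lacks voiced (/ʑ/); glottal lacks voiceless (/h/).

/ʑ/, /h/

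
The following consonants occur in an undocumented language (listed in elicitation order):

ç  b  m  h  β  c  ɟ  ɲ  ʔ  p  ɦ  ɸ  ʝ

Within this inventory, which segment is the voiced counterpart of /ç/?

/ʝ/

/ç/ is a voiceless palatal fricative.
The voiced counterpart is a voiced palatal fricative — in this inventory, /ʝ/.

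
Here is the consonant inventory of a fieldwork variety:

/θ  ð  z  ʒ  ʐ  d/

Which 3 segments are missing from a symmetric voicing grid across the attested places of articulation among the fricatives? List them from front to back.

/s/, /ʃ/, /ʂ/

Voiceless: /θ/ (dental).
Voiced: /ð/ (dental), /z/ (alveolar), /ʒ/ (postalveolar), /ʐ/ (retroflex).
Gaps, from front to back: alveolar lacks voiceless (/s/); postalveolar lacks voiceless (/ʃ/); retroflex lacks voiceless (/ʂ/).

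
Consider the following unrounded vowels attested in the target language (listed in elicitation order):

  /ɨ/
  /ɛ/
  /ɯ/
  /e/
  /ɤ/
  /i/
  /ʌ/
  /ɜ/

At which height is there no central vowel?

high: front /i/, central /ɨ/, back /ɯ/.
high-mid: front /e/, central —, back /ɤ/.
low-mid: front /ɛ/, central /ɜ/, back /ʌ/.
Every height has a central member except high-mid, where /ɘ/ would be expected.

high-mid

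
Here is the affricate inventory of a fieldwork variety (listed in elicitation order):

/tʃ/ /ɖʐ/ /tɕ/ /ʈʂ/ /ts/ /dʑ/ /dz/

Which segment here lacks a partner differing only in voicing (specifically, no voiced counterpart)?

Alveolar: /ts/ ~ /dz/
Retroflex: /ʈʂ/ ~ /ɖʐ/
Alveolo-palatal: /tɕ/ ~ /dʑ/
Postalveolar: only /tʃ/ (voiceless); no voiced partner.
So /tʃ/ is the unpaired segment.

/tʃ/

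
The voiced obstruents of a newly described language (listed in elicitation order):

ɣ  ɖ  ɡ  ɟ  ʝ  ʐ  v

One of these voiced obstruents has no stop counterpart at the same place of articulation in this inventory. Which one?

Retroflex: /ɖ/ ~ /ʐ/
Palatal: /ɟ/ ~ /ʝ/
Velar: /ɡ/ ~ /ɣ/
Labiodental: only /v/ (fricative); no stop partner.
So /v/ is the unpaired segment.

/v/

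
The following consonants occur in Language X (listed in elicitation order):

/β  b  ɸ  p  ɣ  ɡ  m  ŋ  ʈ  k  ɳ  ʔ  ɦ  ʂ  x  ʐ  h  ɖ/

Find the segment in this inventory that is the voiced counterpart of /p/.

/p/ is a voiceless bilabial stop.
The voiced counterpart is a voiced bilabial stop — in this inventory, /b/.

/b/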